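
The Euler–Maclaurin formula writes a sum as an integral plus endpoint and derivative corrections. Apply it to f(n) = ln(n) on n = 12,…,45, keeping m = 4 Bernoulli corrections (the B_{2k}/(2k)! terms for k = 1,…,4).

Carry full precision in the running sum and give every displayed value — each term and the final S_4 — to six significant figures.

∫_12^45 ln(x) dx evaluates to 108.481.
Endpoint term: (f(12) + f(45))/2 = (2.48491 + 3.80666)/2 = 3.14578.
So far: 111.627.
Order-1 term: 1/12 · (0.0222222 − 0.0833333) = -0.00509259.
After k=1: 111.622.
Order-2 term: −1/720 · (2.19479e-05 − 0.00115741) = 1.57703e-06.
After k=2: 111.622.
Order-3 term: 1/30240 · (1.30061e-07 − 9.64506e-05) = -3.18520e-09.
After k=3: 111.622.
Order-4 term: −1/1209600 · (1.92684e-09 − 2.00939e-05) = 1.66104e-11.

S_4 ≈ 111.622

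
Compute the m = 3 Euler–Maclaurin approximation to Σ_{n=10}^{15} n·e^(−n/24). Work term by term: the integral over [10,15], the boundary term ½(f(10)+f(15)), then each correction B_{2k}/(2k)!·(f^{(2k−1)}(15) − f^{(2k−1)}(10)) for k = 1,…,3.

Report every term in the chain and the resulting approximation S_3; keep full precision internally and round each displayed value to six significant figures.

S_3 ≈ 44.2310

Integral: ∫_10^15 x·e^(−x/24) dx = 36.9357.
Boundary: ½(f(10) + f(15)) = ½(6.59241 + 8.02892) = 7.31066.
Integral + boundary = 44.2463.
k=1: B_{2}/(2)! × [f^{(1)}(15) − f^{(1)}(10)] = 1/12 × (0.200723 − 0.384557) = -0.0153195.
Partial sum through k=1: 44.2310.
k=2: B_{4}/(4)! × [f^{(3)}(15) − f^{(3)}(10)] = −1/720 × (0.00220702 − 0.00295666) = 1.04117e-06.
Partial sum through k=2: 44.2310.
k=3: B_{6}/(6)! × [f^{(5)}(15) − f^{(5)}(10)] = 1/30240 × (7.05828e-06 − 9.10711e-06) = -6.77521e-11.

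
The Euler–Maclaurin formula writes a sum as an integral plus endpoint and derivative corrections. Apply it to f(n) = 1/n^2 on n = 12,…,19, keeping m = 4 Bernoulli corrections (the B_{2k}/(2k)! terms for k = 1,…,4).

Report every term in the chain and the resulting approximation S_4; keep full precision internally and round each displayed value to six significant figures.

S_4 ≈ 0.0356310

Integral: ∫_12^19 1/x^2 dx = 0.0307018.
Boundary: ½(f(12) + f(19)) = ½(0.00694444 + 0.00277008) = 0.00485726.
Running total after boundary: 0.0355590.
Correction k=1: B_{2}/2! · (f^{(1)}(19) − f^{(1)}(12)) = 1/12 · (-0.000291588 − (-0.00115741)) = 7.21516e-05.
Running total after k=1: 0.0356312.
Correction k=2: B_{4}/4! · (f^{(3)}(19) − f^{(3)}(12)) = −1/720 · (-9.69267e-06 − (-9.64506e-05)) = -1.20497e-07.
Running total after k=2: 0.0356310.
Correction k=3: B_{6}/6! · (f^{(5)}(19) − f^{(5)}(12)) = 1/30240 · (-8.05485e-07 − (-2.00939e-05)) = 6.37844e-10.
Running total after k=3: 0.0356310.
Correction k=4: B_{8}/8! · (f^{(7)}(19) − f^{(7)}(12)) = −1/1209600 · (-1.24951e-07 − (-7.81429e-06)) = -6.35692e-12.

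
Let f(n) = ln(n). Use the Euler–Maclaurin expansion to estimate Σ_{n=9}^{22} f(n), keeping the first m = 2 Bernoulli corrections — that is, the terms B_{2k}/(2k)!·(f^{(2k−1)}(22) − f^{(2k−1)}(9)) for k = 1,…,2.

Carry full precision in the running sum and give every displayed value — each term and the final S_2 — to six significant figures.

S_2 ≈ 37.8666

Integral: ∫_9^22 ln(x) dx = 35.2279.
Boundary: ½(f(9) + f(22)) = ½(2.19722 + 3.09104) = 2.64413.
Running total after boundary: 37.8720.
k=1: B_{2}/(2)! × [f^{(1)}(22) − f^{(1)}(9)] = 1/12 × (0.0454545 − 0.111111) = -0.00547138.
Running total after k=1: 37.8666.
k=2: B_{4}/(4)! × [f^{(3)}(22) − f^{(3)}(9)] = −1/720 × (0.000187829 − 0.00274348) = 3.54952e-06.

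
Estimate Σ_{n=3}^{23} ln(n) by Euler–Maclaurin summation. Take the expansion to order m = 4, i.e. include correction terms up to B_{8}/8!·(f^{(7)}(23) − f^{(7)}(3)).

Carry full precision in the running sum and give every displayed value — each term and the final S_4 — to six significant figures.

Integral: ∫_3^23 ln(x) dx = 48.8205.
½[f(3) + f(23)] = ½[1.09861 + 3.13549] = 2.11705.
So far: 50.9376.
Correction k=1: B_{2}/2! · (f^{(1)}(23) − f^{(1)}(3)) = 1/12 · (0.0434783 − 0.333333) = -0.0241546.
Running total after k=1: 50.9134.
Correction k=2: B_{4}/4! · (f^{(3)}(23) − f^{(3)}(3)) = −1/720 · (0.000164379 − 0.0740741) = 0.000102652.
Running total after k=2: 50.9135.
Correction k=3: B_{6}/6! · (f^{(5)}(23) − f^{(5)}(3)) = 1/30240 · (3.72883e-06 − 0.0987654) = -3.26593e-06.
Running total after k=3: 50.9135.
Correction k=4: B_{8}/8! · (f^{(7)}(23) − f^{(7)}(3)) = −1/1209600 · (2.11465e-07 − 0.329218) = 2.72171e-07.

S_4 ≈ 50.9135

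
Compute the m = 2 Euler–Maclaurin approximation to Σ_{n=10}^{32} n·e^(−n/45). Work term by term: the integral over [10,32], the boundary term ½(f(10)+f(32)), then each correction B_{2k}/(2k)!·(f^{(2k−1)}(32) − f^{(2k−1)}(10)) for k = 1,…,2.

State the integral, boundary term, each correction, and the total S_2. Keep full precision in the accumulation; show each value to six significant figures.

S_2 ≈ 291.991

Integral: ∫_10^32 x·e^(−x/45) dx = 280.170.
Endpoint term: (f(10) + f(32))/2 = (8.00737 + 15.7151)/2 = 11.8613.
Integral + boundary = 292.031.
k=1: B_{2}/(2)! × [f^{(1)}(32) − f^{(1)}(10)] = 1/12 × (0.141873 − 0.622796) = -0.0400769.
After k=1: 291.991.
k=2: B_{4}/(4)! × [f^{(3)}(32) − f^{(3)}(10)] = −1/720 × (0.000555096 − 0.00109841) = 7.54596e-07.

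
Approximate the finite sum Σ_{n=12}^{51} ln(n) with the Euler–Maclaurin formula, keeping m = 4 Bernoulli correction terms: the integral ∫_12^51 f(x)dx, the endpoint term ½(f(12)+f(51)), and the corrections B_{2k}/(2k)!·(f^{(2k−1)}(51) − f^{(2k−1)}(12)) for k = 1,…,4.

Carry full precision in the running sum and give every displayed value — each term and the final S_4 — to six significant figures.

S_4 ≈ 134.907

∫_12^51 ln(x) dx evaluates to 131.704.
½[f(12) + f(51)] = ½[2.48491 + 3.93183] = 3.20837.
Integral + boundary = 134.913.
Correction k=1: B_{2}/2! · (f^{(1)}(51) − f^{(1)}(12)) = 1/12 · (0.0196078 − 0.0833333) = -0.00531046.
Partial sum through k=1: 134.907.
Correction k=2: B_{4}/4! · (f^{(3)}(51) − f^{(3)}(12)) = −1/720 · (1.50772e-05 − 0.00115741) = 1.58657e-06.
Partial sum through k=2: 134.907.
Correction k=3: B_{6}/6! · (f^{(5)}(51) − f^{(5)}(12)) = 1/30240 · (6.95601e-08 − 9.64506e-05) = -3.18720e-09.
Partial sum through k=3: 134.907.
Correction k=4: B_{8}/8! · (f^{(7)}(51) − f^{(7)}(12)) = −1/1209600 · (8.02308e-10 − 2.00939e-05) = 1.66113e-11.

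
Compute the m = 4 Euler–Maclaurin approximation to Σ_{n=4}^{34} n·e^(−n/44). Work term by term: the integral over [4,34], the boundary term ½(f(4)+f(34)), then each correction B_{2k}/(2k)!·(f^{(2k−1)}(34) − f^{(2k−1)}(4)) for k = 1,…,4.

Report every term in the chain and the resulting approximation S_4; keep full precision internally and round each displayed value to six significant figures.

S_4 ≈ 353.351

The integral term ∫_4^34 x·e^(−x/44) dx = 343.736.
½[f(4) + f(34)] = ½[3.65240 + 15.6996] = 9.67599.
So far: 353.412.
Correction k=1: B_{2}/2! · (f^{(1)}(34) − f^{(1)}(4)) = 1/12 · (0.104944 − 0.830092) = -0.0604290.
After k=1: 353.351.
Correction k=2: B_{4}/4! · (f^{(3)}(34) − f^{(3)}(4)) = −1/720 · (0.000531223 − 0.00137205) = 1.16782e-06.
After k=2: 353.351.
Correction k=3: B_{6}/6! · (f^{(5)}(34) − f^{(5)}(4)) = 1/30240 · (5.20785e-07 − 1.19594e-06) = -2.23265e-11.
After k=3: 353.351.
Correction k=4: B_{8}/8! · (f^{(7)}(34) − f^{(7)}(4)) = −1/1209600 · (3.96269e-10 − 8.69408e-10) = 3.91153e-16.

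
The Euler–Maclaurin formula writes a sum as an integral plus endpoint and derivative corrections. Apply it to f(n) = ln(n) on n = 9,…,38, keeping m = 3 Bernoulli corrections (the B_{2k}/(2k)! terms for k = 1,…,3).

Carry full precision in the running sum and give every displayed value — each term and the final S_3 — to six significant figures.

∫_9^38 ln(x) dx evaluates to 89.4533.
Endpoint term: (f(9) + f(38))/2 = (2.19722 + 3.63759)/2 = 2.91741.
Integral + boundary = 92.3707.
Correction k=1: B_{2}/2! · (f^{(1)}(38) − f^{(1)}(9)) = 1/12 · (0.0263158 − 0.111111) = -0.00706628.
Running total after k=1: 92.3636.
Correction k=2: B_{4}/4! · (f^{(3)}(38) − f^{(3)}(9)) = −1/720 · (3.64485e-05 − 0.00274348) = 3.75977e-06.
Running total after k=2: 92.3636.
Correction k=3: B_{6}/6! · (f^{(5)}(38) − f^{(5)}(9)) = 1/30240 · (3.02896e-07 − 0.000406442) = -1.34305e-08.

S_3 ≈ 92.3636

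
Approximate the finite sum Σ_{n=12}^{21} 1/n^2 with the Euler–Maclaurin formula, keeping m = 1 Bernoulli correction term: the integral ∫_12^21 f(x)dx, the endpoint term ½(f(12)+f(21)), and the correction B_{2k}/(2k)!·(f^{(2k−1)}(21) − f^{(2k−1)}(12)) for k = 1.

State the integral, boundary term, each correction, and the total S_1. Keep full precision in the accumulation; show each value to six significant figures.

The integral term ∫_12^21 1/x^2 dx = 0.0357143.
Endpoint term: (f(12) + f(21))/2 = (0.00694444 + 0.00226757)/2 = 0.00460601.
Running total after boundary: 0.0403203.
k=1: B_{2}/(2)! × [f^{(1)}(21) − f^{(1)}(12)] = 1/12 × (-0.000215959 − (-0.00115741)) = 7.84540e-05.

S_1 ≈ 0.0403987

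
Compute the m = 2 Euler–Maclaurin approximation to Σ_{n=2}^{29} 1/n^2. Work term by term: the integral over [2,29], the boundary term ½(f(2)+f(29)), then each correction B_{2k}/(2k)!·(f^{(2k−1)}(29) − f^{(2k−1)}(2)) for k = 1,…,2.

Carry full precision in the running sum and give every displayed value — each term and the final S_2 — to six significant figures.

S_2 ≈ 0.610897

∫_2^29 1/x^2 dx evaluates to 0.465517.
½[f(2) + f(29)] = ½[0.250000 + 0.00118906] = 0.125595.
Running total after boundary: 0.591112.
k=1: B_{2}/(2)! × [f^{(1)}(29) − f^{(1)}(2)] = 1/12 × (-8.20042e-05 − (-0.250000)) = 0.0208265.
Partial sum through k=1: 0.611938.
k=2: B_{4}/(4)! × [f^{(3)}(29) − f^{(3)}(2)] = −1/720 × (-1.17010e-06 − (-0.750000)) = -0.00104167.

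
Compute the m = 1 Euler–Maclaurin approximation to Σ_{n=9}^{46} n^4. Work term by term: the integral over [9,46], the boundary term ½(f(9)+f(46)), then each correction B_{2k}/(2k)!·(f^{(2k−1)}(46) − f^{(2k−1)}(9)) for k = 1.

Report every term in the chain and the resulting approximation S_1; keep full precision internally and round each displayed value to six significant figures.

Integral: ∫_9^46 x^4 dx = 4.11808e+07.
Boundary: ½(f(9) + f(46)) = ½(6561.00 + 4.47746e+06) = 2.24201e+06.
Running total after boundary: 4.34228e+07.
k=1: B_{2}/(2)! × [f^{(1)}(46) − f^{(1)}(9)] = 1/12 × (389344 − 2916.00) = 32202.3.

S_1 ≈ 4.34550e+07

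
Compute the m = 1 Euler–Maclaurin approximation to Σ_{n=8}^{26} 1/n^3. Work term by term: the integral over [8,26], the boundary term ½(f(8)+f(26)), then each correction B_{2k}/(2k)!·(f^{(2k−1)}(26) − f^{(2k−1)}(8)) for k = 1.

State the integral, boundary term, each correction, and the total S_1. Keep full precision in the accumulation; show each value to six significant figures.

S_1 ≈ 0.00813835

∫_8^26 1/x^3 dx evaluates to 0.00707286.
Endpoint term: (f(8) + f(26))/2 = (0.00195312 + 5.68958e-05)/2 = 0.00100501.
Running total after boundary: 0.00807787.
k=1: B_{2}/(2)! × [f^{(1)}(26) − f^{(1)}(8)] = 1/12 × (-6.56490e-06 − (-0.000732422)) = 6.04881e-05.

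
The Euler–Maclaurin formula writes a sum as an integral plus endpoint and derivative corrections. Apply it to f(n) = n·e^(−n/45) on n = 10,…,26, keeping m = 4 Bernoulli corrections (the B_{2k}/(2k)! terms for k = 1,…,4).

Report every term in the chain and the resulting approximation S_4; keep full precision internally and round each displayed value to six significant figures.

S_4 ≈ 200.236

∫_10^26 x·e^(−x/45) dx evaluates to 188.970.
Boundary: ½(f(10) + f(26)) = ½(8.00737 + 14.5897) = 11.2986.
So far: 200.269.
Correction k=1: B_{2}/2! · (f^{(1)}(26) − f^{(1)}(10)) = 1/12 · (0.236927 − 0.622796) = -0.0321557.
Running total after k=1: 200.236.
Correction k=2: B_{4}/4! · (f^{(3)}(26) − f^{(3)}(10)) = −1/720 · (0.000671217 − 0.00109841) = 5.93316e-07.
Running total after k=2: 200.236.
Correction k=3: B_{6}/6! · (f^{(5)}(26) − f^{(5)}(10)) = 1/30240 · (6.05152e-07 − 9.32966e-07) = -1.08404e-11.
Running total after k=3: 200.236.
Correction k=4: B_{8}/8! · (f^{(7)}(26) − f^{(7)}(10)) = −1/1209600 · (4.33995e-10 − 6.53585e-10) = 1.81540e-16.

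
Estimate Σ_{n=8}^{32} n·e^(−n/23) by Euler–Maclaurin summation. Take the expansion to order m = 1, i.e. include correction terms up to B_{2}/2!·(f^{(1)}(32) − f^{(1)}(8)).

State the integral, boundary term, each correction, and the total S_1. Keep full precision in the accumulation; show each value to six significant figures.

S_1 ≈ 195.625

The integral term ∫_8^32 x·e^(−x/23) dx = 188.867.
½[f(8) + f(32)] = ½[5.64977 + 7.96002] = 6.80490.
Running total after boundary: 195.671.
Order-1 term: 1/12 · (-0.0973372 − 0.460579) = -0.0464930.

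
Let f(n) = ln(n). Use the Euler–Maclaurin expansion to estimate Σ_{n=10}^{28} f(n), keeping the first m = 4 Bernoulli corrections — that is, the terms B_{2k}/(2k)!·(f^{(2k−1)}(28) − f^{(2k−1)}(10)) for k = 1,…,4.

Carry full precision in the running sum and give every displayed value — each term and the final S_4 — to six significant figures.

Integral: ∫_10^28 ln(x) dx = 52.2759.
Boundary: ½(f(10) + f(28)) = ½(2.30259 + 3.33220) = 2.81739.
So far: 55.0933.
k=1: B_{2}/(2)! × [f^{(1)}(28) − f^{(1)}(10)] = 1/12 × (0.0357143 − 0.100000) = -0.00535714.
Running total after k=1: 55.0879.
k=2: B_{4}/(4)! × [f^{(3)}(28) − f^{(3)}(10)] = −1/720 × (9.11079e-05 − 0.00200000) = 2.65124e-06.
Running total after k=2: 55.0879.
k=3: B_{6}/(6)! × [f^{(5)}(28) − f^{(5)}(10)] = 1/30240 × (1.39451e-06 − 0.000240000) = -7.89039e-09.
Running total after k=3: 55.0879.
k=4: B_{8}/(8)! × [f^{(7)}(28) − f^{(7)}(10)] = −1/1209600 × (5.33613e-08 − 7.20000e-05) = 5.94797e-11.

S_4 ≈ 55.0879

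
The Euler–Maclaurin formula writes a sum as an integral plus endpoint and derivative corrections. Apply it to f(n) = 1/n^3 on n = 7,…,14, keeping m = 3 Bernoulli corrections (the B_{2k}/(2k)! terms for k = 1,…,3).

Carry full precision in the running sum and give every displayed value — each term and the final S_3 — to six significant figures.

S_3 ≈ 0.00938994

The integral term ∫_7^14 1/x^3 dx = 0.00765306.
Boundary: ½(f(7) + f(14)) = ½(0.00291545 + 0.000364431) = 0.00163994.
Running total after boundary: 0.00929300.
k=1: B_{2}/(2)! × [f^{(1)}(14) − f^{(1)}(7)] = 1/12 × (-7.80925e-05 − (-0.00124948)) = 9.76156e-05.
After k=1: 0.00939062.
k=2: B_{4}/(4)! × [f^{(3)}(14) − f^{(3)}(7)] = −1/720 × (-7.96862e-06 − (-0.000509992)) = -6.97254e-07.
After k=2: 0.00938992.
k=3: B_{6}/(6)! × [f^{(5)}(14) − f^{(5)}(7)] = 1/30240 × (-1.70756e-06 − (-0.000437136)) = 1.43991e-08.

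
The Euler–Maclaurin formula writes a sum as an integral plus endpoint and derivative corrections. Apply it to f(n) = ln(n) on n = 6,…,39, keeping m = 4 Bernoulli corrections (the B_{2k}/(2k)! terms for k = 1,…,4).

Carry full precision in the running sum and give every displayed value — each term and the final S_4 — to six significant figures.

S_4 ≈ 101.844

Integral: ∫_6^39 ln(x) dx = 99.1283.
Endpoint term: (f(6) + f(39))/2 = (1.79176 + 3.66356)/2 = 2.72766.
Integral + boundary = 101.856.
Correction k=1: B_{2}/2! · (f^{(1)}(39) − f^{(1)}(6)) = 1/12 · (0.0256410 − 0.166667) = -0.0117521.
Partial sum through k=1: 101.844.
Correction k=2: B_{4}/4! · (f^{(3)}(39) − f^{(3)}(6)) = −1/720 · (3.37160e-05 − 0.00925926) = 1.28133e-05.
Partial sum through k=2: 101.844.
Correction k=3: B_{6}/6! · (f^{(5)}(39) − f^{(5)}(6)) = 1/30240 · (2.66004e-07 − 0.00308642) = -1.02055e-07.
Partial sum through k=3: 101.844.
Correction k=4: B_{8}/8! · (f^{(7)}(39) − f^{(7)}(6)) = −1/1209600 · (5.24663e-09 − 0.00257202) = 2.12633e-09.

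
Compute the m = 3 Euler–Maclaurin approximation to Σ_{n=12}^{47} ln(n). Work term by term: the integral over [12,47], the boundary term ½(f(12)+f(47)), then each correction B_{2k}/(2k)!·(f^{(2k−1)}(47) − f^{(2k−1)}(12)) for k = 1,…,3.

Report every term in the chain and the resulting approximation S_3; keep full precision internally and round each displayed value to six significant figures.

The integral term ∫_12^47 ln(x) dx = 116.138.
Endpoint term: (f(12) + f(47))/2 = (2.48491 + 3.85015)/2 = 3.16753.
Integral + boundary = 119.306.
Correction k=1: B_{2}/2! · (f^{(1)}(47) − f^{(1)}(12)) = 1/12 · (0.0212766 − 0.0833333) = -0.00517139.
After k=1: 119.300.
Correction k=2: B_{4}/4! · (f^{(3)}(47) − f^{(3)}(12)) = −1/720 · (1.92636e-05 − 0.00115741) = 1.58076e-06.
After k=2: 119.300.
Correction k=3: B_{6}/6! · (f^{(5)}(47) − f^{(5)}(12)) = 1/30240 · (1.04646e-07 − 9.64506e-05) = -3.18604e-09.

S_3 ≈ 119.300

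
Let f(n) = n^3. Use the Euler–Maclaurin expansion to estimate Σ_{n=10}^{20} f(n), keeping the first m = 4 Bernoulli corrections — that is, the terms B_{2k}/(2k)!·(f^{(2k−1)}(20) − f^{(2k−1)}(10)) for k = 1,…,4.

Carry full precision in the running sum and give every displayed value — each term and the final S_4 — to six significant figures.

∫_10^20 x^3 dx evaluates to 37500.0.
Endpoint term: (f(10) + f(20))/2 = (1000.00 + 8000.00)/2 = 4500.00.
So far: 42000.0.
k=1: B_{2}/(2)! × [f^{(1)}(20) − f^{(1)}(10)] = 1/12 × (1200.00 − 300.000) = 75.0000.
After k=1: 42075.0.
k=2: B_{4}/(4)! × [f^{(3)}(20) − f^{(3)}(10)] = −1/720 × (6.00000 − 6.00000) = 0.00000.
After k=2: 42075.0.
k=3: B_{6}/(6)! × [f^{(5)}(20) − f^{(5)}(10)] = 1/30240 × (0.00000 − 0.00000) = 0.00000.
After k=3: 42075.0.
k=4: B_{8}/(8)! × [f^{(7)}(20) − f^{(7)}(10)] = −1/1209600 × (0.00000 − 0.00000) = 0.00000.

S_4 ≈ 42075.0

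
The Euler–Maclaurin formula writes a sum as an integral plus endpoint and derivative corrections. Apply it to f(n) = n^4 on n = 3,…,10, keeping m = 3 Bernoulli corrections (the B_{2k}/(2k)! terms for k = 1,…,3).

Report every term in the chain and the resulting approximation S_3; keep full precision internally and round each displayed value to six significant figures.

∫_3^10 x^4 dx evaluates to 19951.4.
½[f(3) + f(10)] = ½[81.0000 + 10000.0] = 5040.50.
Integral + boundary = 24991.9.
Correction k=1: B_{2}/2! · (f^{(1)}(10) − f^{(1)}(3)) = 1/12 · (4000.00 − 108.000) = 324.333.
After k=1: 25316.2.
Correction k=2: B_{4}/4! · (f^{(3)}(10) − f^{(3)}(3)) = −1/720 · (240.000 − 72.0000) = -0.233333.
After k=2: 25316.0.
Correction k=3: B_{6}/6! · (f^{(5)}(10) − f^{(5)}(3)) = 1/30240 · (0.00000 − 0.00000) = 0.00000.

S_3 ≈ 25316.0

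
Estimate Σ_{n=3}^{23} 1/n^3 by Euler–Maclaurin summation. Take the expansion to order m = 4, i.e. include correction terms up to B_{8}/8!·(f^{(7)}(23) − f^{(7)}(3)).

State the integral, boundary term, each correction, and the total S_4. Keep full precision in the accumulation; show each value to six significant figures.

Integral: ∫_3^23 1/x^3 dx = 0.0546104.
Endpoint term: (f(3) + f(23))/2 = (0.0370370 + 8.21895e-05)/2 = 0.0185596.
Running total after boundary: 0.0731700.
Order-1 term: 1/12 · (-1.07204e-05 − (-0.0370370)) = 0.00308553.
Running total after k=1: 0.0762555.
Order-2 term: −1/720 · (-4.05307e-07 − (-0.0823045)) = -0.000114311.
Running total after k=2: 0.0761412.
Order-3 term: 1/30240 · (-3.21794e-08 − (-0.384088)) = 1.27013e-05.
Running total after k=3: 0.0761539.
Order-4 term: −1/1209600 · (-4.37980e-09 − (-3.07270)) = -2.54026e-06.

S_4 ≈ 0.0761514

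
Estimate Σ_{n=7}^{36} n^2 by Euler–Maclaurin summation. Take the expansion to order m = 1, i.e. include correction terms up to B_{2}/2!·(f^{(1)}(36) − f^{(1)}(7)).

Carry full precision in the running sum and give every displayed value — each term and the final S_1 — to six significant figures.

The integral term ∫_7^36 x^2 dx = 15437.7.
½[f(7) + f(36)] = ½[49.0000 + 1296.00] = 672.500.
Running total after boundary: 16110.2.
k=1: B_{2}/(2)! × [f^{(1)}(36) − f^{(1)}(7)] = 1/12 × (72.0000 − 14.0000) = 4.83333.

S_1 ≈ 16115.0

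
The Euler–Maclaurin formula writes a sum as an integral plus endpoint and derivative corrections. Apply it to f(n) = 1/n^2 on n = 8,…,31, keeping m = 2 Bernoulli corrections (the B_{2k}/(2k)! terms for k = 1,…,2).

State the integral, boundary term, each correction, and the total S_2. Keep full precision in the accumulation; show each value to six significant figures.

Integral: ∫_8^31 1/x^2 dx = 0.0927419.
Endpoint term: (f(8) + f(31))/2 = (0.0156250 + 0.00104058)/2 = 0.00833279.
So far: 0.101075.
k=1: B_{2}/(2)! × [f^{(1)}(31) − f^{(1)}(8)] = 1/12 × (-6.71344e-05 − (-0.00390625)) = 0.000319926.
Partial sum through k=1: 0.101395.
k=2: B_{4}/(4)! × [f^{(3)}(31) − f^{(3)}(8)] = −1/720 × (-8.38306e-07 − (-0.000732422)) = -1.01609e-06.

S_2 ≈ 0.101394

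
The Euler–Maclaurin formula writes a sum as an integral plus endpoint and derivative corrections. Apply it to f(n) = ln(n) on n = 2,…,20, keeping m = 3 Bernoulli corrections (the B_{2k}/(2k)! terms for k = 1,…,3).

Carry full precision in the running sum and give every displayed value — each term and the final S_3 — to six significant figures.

Integral: ∫_2^20 ln(x) dx = 40.5284.
Endpoint term: (f(2) + f(20))/2 = (0.693147 + 2.99573)/2 = 1.84444.
So far: 42.3728.
Order-1 term: 1/12 · (0.0500000 − 0.500000) = -0.0375000.
After k=1: 42.3353.
Order-2 term: −1/720 · (0.000250000 − 0.250000) = 0.000346875.
After k=2: 42.3356.
Order-3 term: 1/30240 · (7.50000e-06 − 0.750000) = -2.48013e-05.

S_3 ≈ 42.3356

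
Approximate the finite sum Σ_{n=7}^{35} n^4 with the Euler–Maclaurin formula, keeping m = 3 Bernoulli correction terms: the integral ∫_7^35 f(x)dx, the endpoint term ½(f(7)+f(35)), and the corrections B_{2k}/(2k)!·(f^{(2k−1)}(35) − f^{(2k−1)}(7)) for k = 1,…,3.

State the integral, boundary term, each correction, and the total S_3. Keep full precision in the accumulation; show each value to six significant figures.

∫_7^35 x^4 dx evaluates to 1.05010e+07.
½[f(7) + f(35)] = ½[2401.00 + 1.50062e+06] = 751513.
Running total after boundary: 1.12525e+07.
Correction k=1: B_{2}/2! · (f^{(1)}(35) − f^{(1)}(7)) = 1/12 · (171500 − 1372.00) = 14177.3.
Running total after k=1: 1.12667e+07.
Correction k=2: B_{4}/4! · (f^{(3)}(35) − f^{(3)}(7)) = −1/720 · (840.000 − 168.000) = -0.933333.
Running total after k=2: 1.12667e+07.
Correction k=3: B_{6}/6! · (f^{(5)}(35) − f^{(5)}(7)) = 1/30240 · (0.00000 − 0.00000) = 0.00000.

S_3 ≈ 1.12667e+07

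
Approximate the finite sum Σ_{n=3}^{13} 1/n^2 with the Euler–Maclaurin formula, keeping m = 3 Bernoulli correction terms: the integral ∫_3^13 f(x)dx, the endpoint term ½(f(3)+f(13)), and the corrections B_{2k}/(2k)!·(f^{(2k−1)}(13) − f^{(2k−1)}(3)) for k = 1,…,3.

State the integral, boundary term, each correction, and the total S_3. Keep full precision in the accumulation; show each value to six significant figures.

S_3 ≈ 0.320895

The integral term ∫_3^13 1/x^2 dx = 0.256410.
Endpoint term: (f(3) + f(13))/2 = (0.111111 + 0.00591716)/2 = 0.0585141.
Running total after boundary: 0.314924.
Correction k=1: B_{2}/2! · (f^{(1)}(13) − f^{(1)}(3)) = 1/12 · (-0.000910332 − (-0.0740741)) = 0.00609698.
Partial sum through k=1: 0.321021.
Correction k=2: B_{4}/4! · (f^{(3)}(13) − f^{(3)}(3)) = −1/720 · (-6.46390e-05 − (-0.0987654)) = -0.000137084.
Partial sum through k=2: 0.320884.
Correction k=3: B_{6}/6! · (f^{(5)}(13) − f^{(5)}(3)) = 1/30240 · (-1.14744e-05 − (-0.329218)) = 1.08865e-05.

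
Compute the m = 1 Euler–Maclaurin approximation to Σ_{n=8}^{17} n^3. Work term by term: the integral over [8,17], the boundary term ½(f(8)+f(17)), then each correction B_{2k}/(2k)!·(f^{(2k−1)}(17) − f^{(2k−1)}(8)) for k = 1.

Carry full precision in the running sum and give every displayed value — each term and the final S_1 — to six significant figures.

Integral: ∫_8^17 x^3 dx = 19856.2.
Boundary: ½(f(8) + f(17)) = ½(512.000 + 4913.00) = 2712.50.
So far: 22568.8.
k=1: B_{2}/(2)! × [f^{(1)}(17) − f^{(1)}(8)] = 1/12 × (867.000 − 192.000) = 56.2500.

S_1 ≈ 22625.0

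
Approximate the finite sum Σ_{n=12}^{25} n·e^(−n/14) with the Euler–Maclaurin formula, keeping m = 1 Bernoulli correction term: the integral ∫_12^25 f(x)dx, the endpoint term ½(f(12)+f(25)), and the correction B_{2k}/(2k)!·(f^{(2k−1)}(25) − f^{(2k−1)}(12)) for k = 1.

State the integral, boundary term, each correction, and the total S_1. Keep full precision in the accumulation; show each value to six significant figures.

S_1 ≈ 67.5461

The integral term ∫_12^25 x·e^(−x/14) dx = 62.9199.
Endpoint term: (f(12) + f(25))/2 = (5.09247 + 4.19193)/2 = 4.64220.
Integral + boundary = 67.5621.
Correction k=1: B_{2}/2! · (f^{(1)}(25) − f^{(1)}(12)) = 1/12 · (-0.131746 − 0.0606247) = -0.0160309.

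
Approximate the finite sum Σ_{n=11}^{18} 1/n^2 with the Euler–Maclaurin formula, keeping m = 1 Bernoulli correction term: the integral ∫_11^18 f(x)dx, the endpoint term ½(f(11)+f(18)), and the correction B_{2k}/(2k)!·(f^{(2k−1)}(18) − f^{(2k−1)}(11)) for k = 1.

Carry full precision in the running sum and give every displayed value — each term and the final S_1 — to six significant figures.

Integral: ∫_11^18 1/x^2 dx = 0.0353535.
Boundary: ½(f(11) + f(18)) = ½(0.00826446 + 0.00308642) = 0.00567544.
Integral + boundary = 0.0410290.
k=1: B_{2}/(2)! × [f^{(1)}(18) − f^{(1)}(11)] = 1/12 × (-0.000342936 − (-0.00150263)) = 9.66412e-05.

S_1 ≈ 0.0411256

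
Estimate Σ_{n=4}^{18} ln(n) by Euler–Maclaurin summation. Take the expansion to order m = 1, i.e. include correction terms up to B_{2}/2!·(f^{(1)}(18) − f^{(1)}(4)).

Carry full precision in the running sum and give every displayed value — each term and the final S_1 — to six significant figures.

S_1 ≈ 34.6036

Integral: ∫_4^18 ln(x) dx = 32.4815.
½[f(4) + f(18)] = ½[1.38629 + 2.89037] = 2.13833.
Integral + boundary = 34.6198.
Order-1 term: 1/12 · (0.0555556 − 0.250000) = -0.0162037.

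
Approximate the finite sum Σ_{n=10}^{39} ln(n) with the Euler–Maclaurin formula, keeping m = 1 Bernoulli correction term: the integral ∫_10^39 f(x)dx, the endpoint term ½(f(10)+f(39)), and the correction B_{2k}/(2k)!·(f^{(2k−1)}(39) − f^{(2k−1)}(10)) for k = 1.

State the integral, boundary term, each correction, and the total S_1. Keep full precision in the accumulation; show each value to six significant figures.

S_1 ≈ 93.8299

Integral: ∫_10^39 ln(x) dx = 90.8531.
½[f(10) + f(39)] = ½[2.30259 + 3.66356] = 2.98307.
Integral + boundary = 93.8361.
k=1: B_{2}/(2)! × [f^{(1)}(39) − f^{(1)}(10)] = 1/12 × (0.0256410 − 0.100000) = -0.00619658.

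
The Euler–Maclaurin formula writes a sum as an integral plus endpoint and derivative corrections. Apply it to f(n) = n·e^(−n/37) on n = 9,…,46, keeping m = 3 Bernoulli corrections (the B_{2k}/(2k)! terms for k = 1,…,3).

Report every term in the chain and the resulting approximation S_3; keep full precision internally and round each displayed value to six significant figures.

S_3 ≈ 458.791

The integral term ∫_9^46 x·e^(−x/37) dx = 448.684.
Boundary: ½(f(9) + f(46)) = ½(7.05673 + 13.2686) = 10.1626.
Running total after boundary: 458.847.
k=1: B_{2}/(2)! × [f^{(1)}(46) − f^{(1)}(9)] = 1/12 × (-0.0701628 − 0.593358) = -0.0552934.
After k=1: 458.791.
k=2: B_{4}/(4)! × [f^{(3)}(46) − f^{(3)}(9)] = −1/720 × (0.000370147 − 0.00157890) = 1.67883e-06.
After k=2: 458.791.
k=3: B_{6}/(6)! × [f^{(5)}(46) − f^{(5)}(9)] = 1/30240 × (5.78193e-07 − 1.99005e-06) = -4.66885e-11.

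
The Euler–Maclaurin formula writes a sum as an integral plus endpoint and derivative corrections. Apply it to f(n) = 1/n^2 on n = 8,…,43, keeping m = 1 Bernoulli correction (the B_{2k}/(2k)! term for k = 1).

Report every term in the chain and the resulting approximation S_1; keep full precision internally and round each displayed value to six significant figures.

The integral term ∫_8^43 1/x^2 dx = 0.101744.
Boundary: ½(f(8) + f(43)) = ½(0.0156250 + 0.000540833) = 0.00808292.
Integral + boundary = 0.109827.
Order-1 term: 1/12 · (-2.51550e-05 − (-0.00390625)) = 0.000323425.

S_1 ≈ 0.110151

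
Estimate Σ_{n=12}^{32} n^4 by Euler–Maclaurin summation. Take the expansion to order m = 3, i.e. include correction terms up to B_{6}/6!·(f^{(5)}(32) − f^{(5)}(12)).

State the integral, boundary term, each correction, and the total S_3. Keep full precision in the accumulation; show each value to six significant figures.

The integral term ∫_12^32 x^4 dx = 6.66112e+06.
½[f(12) + f(32)] = ½[20736.0 + 1.04858e+06] = 534656.
So far: 7.19578e+06.
k=1: B_{2}/(2)! × [f^{(1)}(32) − f^{(1)}(12)] = 1/12 × (131072 − 6912.00) = 10346.7.
Partial sum through k=1: 7.20612e+06.
k=2: B_{4}/(4)! × [f^{(3)}(32) − f^{(3)}(12)] = −1/720 × (768.000 − 288.000) = -0.666667.
Partial sum through k=2: 7.20612e+06.
k=3: B_{6}/(6)! × [f^{(5)}(32) − f^{(5)}(12)] = 1/30240 × (0.00000 − 0.00000) = 0.00000.

S_3 ≈ 7.20612e+06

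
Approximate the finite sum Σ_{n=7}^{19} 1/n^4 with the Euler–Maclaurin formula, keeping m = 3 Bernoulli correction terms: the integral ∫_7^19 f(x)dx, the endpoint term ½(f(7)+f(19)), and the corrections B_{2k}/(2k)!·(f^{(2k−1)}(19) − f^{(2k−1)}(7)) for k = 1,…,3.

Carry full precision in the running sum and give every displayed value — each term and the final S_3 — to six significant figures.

Integral: ∫_7^19 1/x^4 dx = 0.000923219.
½[f(7) + f(19)] = ½[0.000416493 + 7.67336e-06] = 0.000212083.
So far: 0.00113530.
Order-1 term: 1/12 · (-1.61544e-06 − (-0.000237996)) = 1.96984e-05.
Running total after k=1: 0.00115500.
Order-2 term: −1/720 · (-1.34247e-07 − (-0.000145712)) = -2.02191e-07.
Running total after k=2: 0.00115480.
Order-3 term: 1/30240 · (-2.08251e-08 − (-0.000166528)) = 5.50619e-09.

S_3 ≈ 0.00115480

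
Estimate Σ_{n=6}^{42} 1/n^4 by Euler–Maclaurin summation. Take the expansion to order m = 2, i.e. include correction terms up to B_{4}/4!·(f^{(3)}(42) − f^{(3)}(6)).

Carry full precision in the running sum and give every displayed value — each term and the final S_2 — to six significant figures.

∫_6^42 1/x^4 dx evaluates to 0.00153871.
Boundary: ½(f(6) + f(42)) = ½(0.000771605 + 3.21368e-07) = 0.000385963.
Running total after boundary: 0.00192467.
k=1: B_{2}/(2)! × [f^{(1)}(42) − f^{(1)}(6)] = 1/12 × (-3.06065e-08 − (-0.000514403)) = 4.28644e-05.
After k=1: 0.00196754.
k=2: B_{4}/(4)! × [f^{(3)}(42) − f^{(3)}(6)] = −1/720 × (-5.20519e-10 − (-0.000428669)) = -5.95373e-07.

S_2 ≈ 0.00196694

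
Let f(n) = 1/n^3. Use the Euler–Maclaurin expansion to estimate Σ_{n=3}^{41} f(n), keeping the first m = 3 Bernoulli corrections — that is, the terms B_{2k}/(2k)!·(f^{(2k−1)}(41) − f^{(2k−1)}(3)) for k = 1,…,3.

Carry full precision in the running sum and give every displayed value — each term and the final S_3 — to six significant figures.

∫_3^41 1/x^3 dx evaluates to 0.0552581.
Boundary: ½(f(3) + f(41)) = ½(0.0370370 + 1.45094e-05) = 0.0185258.
So far: 0.0737839.
Correction k=1: B_{2}/2! · (f^{(1)}(41) − f^{(1)}(3)) = 1/12 · (-1.06166e-06 − (-0.0370370)) = 0.00308633.
Partial sum through k=1: 0.0768702.
Correction k=2: B_{4}/4! · (f^{(3)}(41) − f^{(3)}(3)) = −1/720 · (-1.26313e-08 − (-0.0823045)) = -0.000114312.
Partial sum through k=2: 0.0767559.
Correction k=3: B_{6}/6! · (f^{(5)}(41) − f^{(5)}(3)) = 1/30240 · (-3.15595e-10 − (-0.384088)) = 1.27013e-05.

S_3 ≈ 0.0767686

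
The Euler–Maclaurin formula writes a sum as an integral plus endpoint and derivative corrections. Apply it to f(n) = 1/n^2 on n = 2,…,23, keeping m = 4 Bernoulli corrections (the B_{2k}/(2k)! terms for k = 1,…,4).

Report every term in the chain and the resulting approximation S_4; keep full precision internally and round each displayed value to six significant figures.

The integral term ∫_2^23 1/x^2 dx = 0.456522.
Boundary: ½(f(2) + f(23)) = ½(0.250000 + 0.00189036) = 0.125945.
Integral + boundary = 0.582467.
k=1: B_{2}/(2)! × [f^{(1)}(23) − f^{(1)}(2)] = 1/12 × (-0.000164379 − (-0.250000)) = 0.0208196.
After k=1: 0.603287.
k=2: B_{4}/(4)! × [f^{(3)}(23) − f^{(3)}(2)] = −1/720 × (-3.72883e-06 − (-0.750000)) = -0.00104166.
After k=2: 0.602245.
k=3: B_{6}/(6)! × [f^{(5)}(23) − f^{(5)}(2)] = 1/30240 × (-2.11465e-07 − (-5.62500)) = 0.000186012.
After k=3: 0.602431.
k=4: B_{8}/(8)! × [f^{(7)}(23) − f^{(7)}(2)] = −1/1209600 × (-2.23857e-08 − (-78.7500)) = -6.51042e-05.

S_4 ≈ 0.602366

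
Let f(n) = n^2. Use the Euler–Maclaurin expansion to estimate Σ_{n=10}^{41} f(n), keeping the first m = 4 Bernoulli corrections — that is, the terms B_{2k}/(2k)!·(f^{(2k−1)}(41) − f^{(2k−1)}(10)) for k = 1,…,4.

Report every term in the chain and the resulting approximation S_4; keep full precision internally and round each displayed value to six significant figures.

∫_10^41 x^2 dx evaluates to 22640.3.
½[f(10) + f(41)] = ½[100.000 + 1681.00] = 890.500.
So far: 23530.8.
Order-1 term: 1/12 · (82.0000 − 20.0000) = 5.16667.
After k=1: 23536.0.
Order-2 term: −1/720 · (0.00000 − 0.00000) = 0.00000.
After k=2: 23536.0.
Order-3 term: 1/30240 · (0.00000 − 0.00000) = 0.00000.
After k=3: 23536.0.
Order-4 term: −1/1209600 · (0.00000 − 0.00000) = 0.00000.

S_4 ≈ 23536.0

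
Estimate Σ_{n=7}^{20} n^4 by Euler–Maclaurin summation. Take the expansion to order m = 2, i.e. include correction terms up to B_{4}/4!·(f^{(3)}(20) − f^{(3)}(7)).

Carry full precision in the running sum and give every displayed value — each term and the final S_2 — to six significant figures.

∫_7^20 x^4 dx evaluates to 636639.
Boundary: ½(f(7) + f(20)) = ½(2401.00 + 160000) = 81200.5.
Integral + boundary = 717839.
Order-1 term: 1/12 · (32000.0 − 1372.00) = 2552.33.
Partial sum through k=1: 720391.
Order-2 term: −1/720 · (480.000 − 168.000) = -0.433333.

S_2 ≈ 720391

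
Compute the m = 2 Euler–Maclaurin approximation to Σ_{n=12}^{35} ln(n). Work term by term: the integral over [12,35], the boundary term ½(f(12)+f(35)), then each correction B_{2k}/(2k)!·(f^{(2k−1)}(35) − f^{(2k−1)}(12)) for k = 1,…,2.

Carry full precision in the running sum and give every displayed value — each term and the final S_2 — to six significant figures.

S_2 ≈ 74.6339

∫_12^35 ln(x) dx evaluates to 71.6183.
½[f(12) + f(35)] = ½[2.48491 + 3.55535] = 3.02013.
Integral + boundary = 74.6384.
Correction k=1: B_{2}/2! · (f^{(1)}(35) − f^{(1)}(12)) = 1/12 · (0.0285714 − 0.0833333) = -0.00456349.
Partial sum through k=1: 74.6339.
Correction k=2: B_{4}/4! · (f^{(3)}(35) − f^{(3)}(12)) = −1/720 · (4.66472e-05 − 0.00115741) = 1.54272e-06.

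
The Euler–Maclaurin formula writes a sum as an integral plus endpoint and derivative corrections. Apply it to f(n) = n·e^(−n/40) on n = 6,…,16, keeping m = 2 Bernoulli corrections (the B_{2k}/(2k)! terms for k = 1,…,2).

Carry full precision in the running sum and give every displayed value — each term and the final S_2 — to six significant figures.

S_2 ≈ 90.1030

∫_6^16 x·e^(−x/40) dx evaluates to 82.1858.
½[f(6) + f(16)] = ½[5.16425 + 10.7251] = 7.94468.
Running total after boundary: 90.1305.
Correction k=1: B_{2}/2! · (f^{(1)}(16) − f^{(1)}(6)) = 1/12 · (0.402192 − 0.731602) = -0.0274508.
Partial sum through k=1: 90.1030.
Correction k=2: B_{4}/4! · (f^{(3)}(16) − f^{(3)}(6)) = −1/720 · (0.00108927 − 0.00153314) = 6.16481e-07.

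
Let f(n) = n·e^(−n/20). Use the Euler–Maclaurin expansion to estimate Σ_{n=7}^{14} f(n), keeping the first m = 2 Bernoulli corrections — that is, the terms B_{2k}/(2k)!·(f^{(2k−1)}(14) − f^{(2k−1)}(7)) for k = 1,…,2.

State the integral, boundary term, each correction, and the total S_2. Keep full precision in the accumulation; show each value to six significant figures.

S_2 ≈ 48.7703

Integral: ∫_7^14 x·e^(−x/20) dx = 42.8536.
Endpoint term: (f(7) + f(14))/2 = (4.93282 + 6.95219)/2 = 5.94251.
Integral + boundary = 48.7961.
Correction k=1: B_{2}/2! · (f^{(1)}(14) − f^{(1)}(7)) = 1/12 · (0.148976 − 0.458047) = -0.0257560.
Running total after k=1: 48.7703.
Correction k=2: B_{4}/4! · (f^{(3)}(14) − f^{(3)}(7)) = −1/720 · (0.00285537 − 0.00466856) = 2.51832e-06.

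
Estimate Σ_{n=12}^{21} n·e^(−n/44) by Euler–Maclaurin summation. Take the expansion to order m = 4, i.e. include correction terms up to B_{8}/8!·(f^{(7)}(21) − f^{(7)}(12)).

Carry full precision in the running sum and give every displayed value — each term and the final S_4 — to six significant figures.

S_4 ≈ 112.354

Integral: ∫_12^21 x·e^(−x/44) dx = 101.291.
½[f(12) + f(21)] = ½[9.13560 + 13.0299] = 11.0828.
So far: 112.373.
k=1: B_{2}/(2)! × [f^{(1)}(21) − f^{(1)}(12)] = 1/12 × (0.324338 − 0.553673) = -0.0191112.
After k=1: 112.354.
k=2: B_{4}/(4)! × [f^{(3)}(21) − f^{(3)}(12)] = −1/720 × (0.000808515 − 0.00107246) = 3.66584e-07.
After k=2: 112.354.
k=3: B_{6}/(6)! × [f^{(5)}(21) − f^{(5)}(12)] = 1/30240 × (7.48709e-07 − 9.60187e-07) = -6.99335e-12.
After k=3: 112.354.
k=4: B_{8}/(8)! × [f^{(7)}(21) − f^{(7)}(12)] = −1/1209600 × (5.57746e-10 − 7.05796e-10) = 1.22396e-16.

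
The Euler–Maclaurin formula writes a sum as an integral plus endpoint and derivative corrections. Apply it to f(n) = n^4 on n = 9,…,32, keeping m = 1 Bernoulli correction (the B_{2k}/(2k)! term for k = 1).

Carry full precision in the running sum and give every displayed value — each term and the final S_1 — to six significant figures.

Integral: ∫_9^32 x^4 dx = 6.69908e+06.
½[f(9) + f(32)] = ½[6561.00 + 1.04858e+06] = 527568.
So far: 7.22665e+06.
Correction k=1: B_{2}/2! · (f^{(1)}(32) − f^{(1)}(9)) = 1/12 · (131072 − 2916.00) = 10679.7.

S_1 ≈ 7.23732e+06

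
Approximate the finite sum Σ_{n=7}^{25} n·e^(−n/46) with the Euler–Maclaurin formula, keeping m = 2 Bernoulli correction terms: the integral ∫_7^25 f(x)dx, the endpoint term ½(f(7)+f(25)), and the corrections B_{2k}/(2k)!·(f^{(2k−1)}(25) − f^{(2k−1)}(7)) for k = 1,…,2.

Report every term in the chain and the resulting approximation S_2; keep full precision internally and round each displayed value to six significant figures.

Integral: ∫_7^25 x·e^(−x/46) dx = 197.202.
½[f(7) + f(25)] = ½[6.01187 + 14.5181] = 10.2650.
So far: 207.467.
Correction k=1: B_{2}/2! · (f^{(1)}(25) − f^{(1)}(7)) = 1/12 · (0.265114 − 0.728146) = -0.0385860.
Partial sum through k=1: 207.428.
Correction k=2: B_{4}/4! · (f^{(3)}(25) − f^{(3)}(7)) = −1/720 · (0.000674179 − 0.00115587) = 6.69017e-07.

S_2 ≈ 207.428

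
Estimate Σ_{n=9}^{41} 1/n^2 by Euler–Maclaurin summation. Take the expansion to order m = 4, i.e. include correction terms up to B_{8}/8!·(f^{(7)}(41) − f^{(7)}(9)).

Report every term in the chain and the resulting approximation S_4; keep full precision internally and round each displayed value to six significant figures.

S_4 ≈ 0.0934168

Integral: ∫_9^41 1/x^2 dx = 0.0867209.
½[f(9) + f(41)] = ½[0.0123457 + 0.000594884] = 0.00647028.
Running total after boundary: 0.0931911.
Correction k=1: B_{2}/2! · (f^{(1)}(41) − f^{(1)}(9)) = 1/12 · (-2.90187e-05 − (-0.00274348)) = 0.000226205.
After k=1: 0.0934174.
Correction k=2: B_{4}/4! · (f^{(3)}(41) − f^{(3)}(9)) = −1/720 · (-2.07153e-07 − (-0.000406442)) = -5.64215e-07.
After k=2: 0.0934168.
Correction k=3: B_{6}/6! · (f^{(5)}(41) − f^{(5)}(9)) = 1/30240 · (-3.69697e-09 − (-0.000150534)) = 4.97786e-09.
After k=3: 0.0934168.
Correction k=4: B_{8}/8! · (f^{(7)}(41) − f^{(7)}(9)) = −1/1209600 · (-1.23159e-10 − (-0.000104073)) = -8.60391e-11.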